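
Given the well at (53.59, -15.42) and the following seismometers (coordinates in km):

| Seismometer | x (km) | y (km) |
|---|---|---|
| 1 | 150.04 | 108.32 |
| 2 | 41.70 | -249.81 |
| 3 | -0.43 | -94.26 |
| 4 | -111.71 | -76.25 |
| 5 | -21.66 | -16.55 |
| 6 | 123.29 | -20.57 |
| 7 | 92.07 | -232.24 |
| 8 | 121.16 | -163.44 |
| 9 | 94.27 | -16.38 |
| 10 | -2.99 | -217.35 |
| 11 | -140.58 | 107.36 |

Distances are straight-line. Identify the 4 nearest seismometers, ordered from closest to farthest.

9, 6, 5, 3

Distances from (53.59, -15.42):
1: √((96.45)² + (123.74)²) = √(9302.6025 + 15311.5876) = 156.89 km
2: √((-11.89)² + (-234.39)²) = √(141.3721 + 54938.6721) = 234.69 km
3: √((-54.02)² + (-78.84)²) = √(2918.1604 + 6215.7456) = 95.57 km
4: √((-165.30)² + (-60.83)²) = √(27324.0900 + 3700.2889) = 176.14 km
5: √((-75.25)² + (-1.13)²) = √(5662.5625 + 1.2769) = 75.26 km
6: √((69.70)² + (-5.15)²) = √(4858.0900 + 26.5225) = 69.89 km
7: √((38.48)² + (-216.82)²) = √(1480.7104 + 47010.9124) = 220.21 km
8: √((67.57)² + (-148.02)²) = √(4565.7049 + 21909.9204) = 162.71 km
9: √((40.68)² + (-0.96)²) = √(1654.8624 + 0.9216) = 40.69 km
10: √((-56.58)² + (-201.93)²) = √(3201.2964 + 40775.7249) = 209.71 km
11: √((-194.17)² + (122.78)²) = √(37701.9889 + 15074.9284) = 229.73 km
Sorted: 9 (40.69 km) < 6 (69.89 km) < 5 (75.26 km) < 3 (95.57 km) < 1 (156.89 km) < 8 (162.71 km) < …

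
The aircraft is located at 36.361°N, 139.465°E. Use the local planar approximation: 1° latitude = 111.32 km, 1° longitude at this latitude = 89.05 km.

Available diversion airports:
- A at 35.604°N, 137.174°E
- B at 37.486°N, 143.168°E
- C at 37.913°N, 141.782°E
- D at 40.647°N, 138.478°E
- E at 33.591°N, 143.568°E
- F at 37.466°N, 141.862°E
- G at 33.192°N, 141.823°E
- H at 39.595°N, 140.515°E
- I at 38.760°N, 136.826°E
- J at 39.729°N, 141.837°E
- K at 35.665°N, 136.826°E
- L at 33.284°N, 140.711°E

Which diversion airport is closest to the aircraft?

A

Distances from 36.361°N, 139.465°E:
A: √((-0.757·111.32)² + (-2.291·89.05)²) = √(7101.30481 + 41621.52858) = 220.732 km
B: √((1.125·111.32)² + (3.703·89.05)²) = √(15683.80522 + 108736.48043) = 352.733 km
C: √((1.552·111.32)² + (2.317·89.05)²) = √(29849.00297 + 42571.59434) = 269.111 km
D: √((4.286·111.32)² + (-0.987·89.05)²) = √(227641.12789 + 7725.06519) = 485.146 km
E: √((-2.770·111.32)² + (4.103·89.05)²) = √(95083.66942 + 133496.80800) = 478.101 km
F: √((1.105·111.32)² + (2.397·89.05)²) = √(15131.11567 + 45562.11917) = 246.360 km
G: √((-3.169·111.32)² + (2.358·89.05)²) = √(124448.84597 + 44091.55840) = 410.537 km
H: √((3.234·111.32)² + (1.050·89.05)²) = √(129606.39368 + 8742.71751) = 371.953 km
I: √((2.399·111.32)² + (-2.639·89.05)²) = √(71319.27033 + 55226.38651) = 355.733 km
J: √((3.368·111.32)² + (2.372·89.05)²) = √(140569.32551 + 44616.67655) = 430.332 km
K: √((-0.696·111.32)² + (-2.639·89.05)²) = √(6002.95205 + 55226.38651) = 247.446 km
L: √((-3.077·111.32)² + (1.246·89.05)²) = √(117327.92440 + 12311.30051) = 360.054 km
Minimum: A at 220.732 km.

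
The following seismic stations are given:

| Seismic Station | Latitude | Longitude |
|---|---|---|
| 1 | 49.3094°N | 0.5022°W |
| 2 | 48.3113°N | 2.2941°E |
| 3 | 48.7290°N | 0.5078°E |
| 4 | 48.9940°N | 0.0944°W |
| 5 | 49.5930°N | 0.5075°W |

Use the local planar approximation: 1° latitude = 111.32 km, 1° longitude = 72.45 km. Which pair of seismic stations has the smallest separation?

1 and 5

Pairwise distances:
1–2: 231.0597 km
1–3: 97.6165 km
1–4: 45.8873 km
1–5: 31.5727 km
2–3: 137.5172 km
2–4: 188.9998 km
2–5: 248.1058 km
3–4: 52.6665 km
3–5: 121.0848 km
4–5: 73.0894 km
Closest pair: 1–5 at 31.5727 km.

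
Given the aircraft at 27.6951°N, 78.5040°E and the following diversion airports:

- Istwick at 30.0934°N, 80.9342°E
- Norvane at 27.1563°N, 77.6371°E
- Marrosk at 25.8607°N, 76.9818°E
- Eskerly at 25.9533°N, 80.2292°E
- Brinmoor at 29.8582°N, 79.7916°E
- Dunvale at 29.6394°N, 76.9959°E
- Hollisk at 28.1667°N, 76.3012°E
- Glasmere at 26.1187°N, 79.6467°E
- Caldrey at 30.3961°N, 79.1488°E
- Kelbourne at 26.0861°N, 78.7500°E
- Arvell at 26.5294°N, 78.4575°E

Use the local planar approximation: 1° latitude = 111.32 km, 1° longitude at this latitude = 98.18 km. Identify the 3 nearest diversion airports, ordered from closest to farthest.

Norvane, Arvell, Kelbourne

Distances from 27.6951°N, 78.5040°E:
Istwick: √((2.3983·111.32)² + (2.4302·98.18)²) = √(71277.656155 + 56928.545588) = 358.0589 km
Norvane: √((-0.5388·111.32)² + (-0.8669·98.18)²) = √(3597.506352 + 7244.093738) = 104.1230 km
Marrosk: √((-1.8344·111.32)² + (-1.5222·98.18)²) = √(41699.848656 + 22335.181745) = 253.0514 km
Eskerly: √((-1.7418·111.32)² + (1.7252·98.18)²) = √(37596.114861 + 28689.630471) = 257.4602 km
Brinmoor: √((2.1631·111.32)² + (1.2876·98.18)²) = √(57982.854241 + 15981.148665) = 271.9632 km
Dunvale: √((1.9443·111.32)² + (-1.5081·98.18)²) = √(46846.046771 + 21923.320627) = 262.2391 km
Hollisk: √((0.4716·111.32)² + (-2.2028·98.18)²) = √(2756.093762 + 46773.103917) = 222.5516 km
Glasmere: √((-1.5764·111.32)² + (1.1427·98.18)²) = √(30794.931878 + 12586.660273) = 208.2825 km
Caldrey: √((2.7010·111.32)² + (0.6448·98.18)²) = √(90405.648057 + 4007.708384) = 307.2676 km
Kelbourne: √((-1.6090·111.32)² + (0.2460·98.18)²) = √(32081.782009 + 583.332629) = 180.7349 km
Arvell: √((-1.1657·111.32)² + (-0.0465·98.18)²) = √(16839.143125 + 20.842603) = 129.8460 km
Sorted: Norvane (104.1230 km) < Arvell (129.8460 km) < Kelbourne (180.7349 km) < Glasmere (208.2825 km) < Hollisk (222.5516 km) < …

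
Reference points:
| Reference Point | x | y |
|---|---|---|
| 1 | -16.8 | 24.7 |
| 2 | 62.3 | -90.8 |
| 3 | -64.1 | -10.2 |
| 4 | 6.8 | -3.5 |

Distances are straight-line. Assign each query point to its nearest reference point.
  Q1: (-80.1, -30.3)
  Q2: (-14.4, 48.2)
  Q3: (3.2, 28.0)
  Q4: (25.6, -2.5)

Q1 at (-80.1, -30.3):
  1: 83.9
  2: 154.7
  3: 25.7
  4: 90.9
  → nearest: 3 (25.7)
Q2 at (-14.4, 48.2):
  1: 23.6
  2: 158.8
  3: 76.7
  4: 55.9
  → nearest: 1 (23.6)
Q3 at (3.2, 28.0):
  1: 20.3
  2: 132.7
  3: 77.4
  4: 31.7
  → nearest: 1 (20.3)
Q4 at (25.6, -2.5):
  1: 50.4
  2: 95.6
  3: 90.0
  4: 18.8
  → nearest: 4 (18.8)

Q1→3; Q2→1; Q3→1; Q4→4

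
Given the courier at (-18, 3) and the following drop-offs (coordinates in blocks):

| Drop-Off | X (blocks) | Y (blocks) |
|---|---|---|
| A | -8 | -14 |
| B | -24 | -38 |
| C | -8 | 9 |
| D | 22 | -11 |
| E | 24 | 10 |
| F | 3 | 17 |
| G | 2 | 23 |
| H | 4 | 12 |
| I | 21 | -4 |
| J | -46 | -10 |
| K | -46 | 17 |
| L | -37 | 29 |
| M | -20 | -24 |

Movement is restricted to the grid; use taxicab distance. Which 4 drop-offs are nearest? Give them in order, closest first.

C, A, M, H

Distances from (-18, 3):
A: |10| + |-17| = 10 + 17 = 27 blocks
B: |-6| + |-41| = 6 + 41 = 47 blocks
C: |10| + |6| = 10 + 6 = 16 blocks
D: |40| + |-14| = 40 + 14 = 54 blocks
E: |42| + |7| = 42 + 7 = 49 blocks
F: |21| + |14| = 21 + 14 = 35 blocks
G: |20| + |20| = 20 + 20 = 40 blocks
H: |22| + |9| = 22 + 9 = 31 blocks
I: |39| + |-7| = 39 + 7 = 46 blocks
J: |-28| + |-13| = 28 + 13 = 41 blocks
K: |-28| + |14| = 28 + 14 = 42 blocks
L: |-19| + |26| = 19 + 26 = 45 blocks
M: |-2| + |-27| = 2 + 27 = 29 blocks
Sorted: C (16 blocks) < A (27 blocks) < M (29 blocks) < H (31 blocks) < F (35 blocks) < G (40 blocks) < …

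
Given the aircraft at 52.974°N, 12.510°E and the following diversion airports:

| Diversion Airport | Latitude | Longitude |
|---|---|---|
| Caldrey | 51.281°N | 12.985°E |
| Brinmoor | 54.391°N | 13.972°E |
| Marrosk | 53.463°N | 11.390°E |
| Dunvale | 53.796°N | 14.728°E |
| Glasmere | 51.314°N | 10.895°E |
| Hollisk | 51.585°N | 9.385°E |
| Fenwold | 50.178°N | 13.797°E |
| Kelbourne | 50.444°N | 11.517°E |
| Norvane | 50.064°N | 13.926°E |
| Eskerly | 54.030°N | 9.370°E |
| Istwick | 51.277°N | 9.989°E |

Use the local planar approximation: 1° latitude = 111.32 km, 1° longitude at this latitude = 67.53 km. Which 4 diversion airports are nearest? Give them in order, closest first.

Distances from 52.974°N, 12.510°E:
Caldrey: √((-1.693·111.32)² + (0.475·67.53)²) = √(35518.96576 + 1028.91789) = 191.175 km
Brinmoor: √((1.417·111.32)² + (1.462·67.53)²) = √(24882.04641 + 9747.38780) = 186.090 km
Marrosk: √((0.489·111.32)² + (-1.120·67.53)²) = √(2963.22148 + 5720.44145) = 93.186 km
Dunvale: √((0.822·111.32)² + (2.218·67.53)²) = √(8373.17235 + 22434.50972) = 175.521 km
Glasmere: √((-1.660·111.32)² + (-1.615·67.53)²) = √(34147.78760 + 11894.29081) = 214.574 km
Hollisk: √((-1.389·111.32)² + (-3.125·67.53)²) = √(23908.42057 + 44534.18848) = 261.615 km
Fenwold: √((-2.796·111.32)² + (1.287·67.53)²) = √(96877.01070 + 7553.54104) = 323.157 km
Kelbourne: √((-2.530·111.32)² + (-0.993·67.53)²) = √(79320.86429 + 4496.68014) = 289.513 km
Norvane: √((-2.910·111.32)² + (1.416·67.53)²) = √(104937.90106 + 9143.65868) = 337.760 km
Eskerly: √((1.056·111.32)² + (-3.140·67.53)²) = √(13818.92411 + 44962.74275) = 242.449 km
Istwick: √((-1.697·111.32)² + (-2.521·67.53)²) = √(35687.00321 + 28982.72331) = 254.302 km
Sorted: Marrosk (93.186 km) < Dunvale (175.521 km) < Brinmoor (186.090 km) < Caldrey (191.175 km) < Glasmere (214.574 km) < Eskerly (242.449 km) < …

Marrosk, Dunvale, Brinmoor, Caldrey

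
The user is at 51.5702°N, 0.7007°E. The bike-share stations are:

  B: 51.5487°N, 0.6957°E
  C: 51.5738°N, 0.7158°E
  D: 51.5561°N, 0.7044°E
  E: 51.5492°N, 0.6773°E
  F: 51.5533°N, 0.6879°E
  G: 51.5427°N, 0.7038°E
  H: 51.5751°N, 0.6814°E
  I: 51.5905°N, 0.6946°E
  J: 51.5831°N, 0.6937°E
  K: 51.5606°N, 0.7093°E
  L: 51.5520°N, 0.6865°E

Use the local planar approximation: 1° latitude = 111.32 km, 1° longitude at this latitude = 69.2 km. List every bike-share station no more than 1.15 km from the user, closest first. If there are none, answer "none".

C

Distances from 51.5702°N, 0.7007°E:
B: 2.4183 km
C: 1.1191 km
D: 1.5904 km
E: 2.8438 km
F: 2.0794 km
G: 3.0688 km
H: 1.4427 km
I: 2.2989 km
J: 1.5155 km
K: 1.2232 km
L: 2.2517 km
Threshold 1.15 km: C (1.1191 km) is within range.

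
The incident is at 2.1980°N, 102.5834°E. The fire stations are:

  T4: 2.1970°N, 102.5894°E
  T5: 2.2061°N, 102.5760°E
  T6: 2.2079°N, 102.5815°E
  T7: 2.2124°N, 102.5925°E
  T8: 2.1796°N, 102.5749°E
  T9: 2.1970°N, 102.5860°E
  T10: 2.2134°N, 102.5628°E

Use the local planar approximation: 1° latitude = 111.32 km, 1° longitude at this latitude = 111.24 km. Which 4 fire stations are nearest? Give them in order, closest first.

Distances from 2.1980°N, 102.5834°E:
T4: √((-0.0010·111.32)² + (0.0060·111.24)²) = √(0.012392 + 0.445476) = 0.6767 km
T5: √((0.0081·111.32)² + (-0.0074·111.24)²) = √(0.813048 + 0.677619) = 1.2209 km
T6: √((0.0099·111.32)² + (-0.0019·111.24)²) = √(1.214554 + 0.044671) = 1.1222 km
T7: √((0.0144·111.32)² + (0.0091·111.24)²) = √(2.569635 + 1.024719) = 1.8959 km
T8: √((-0.0184·111.32)² + (-0.0085·111.24)²) = √(4.195484 + 0.894046) = 2.2560 km
T9: √((-0.0010·111.32)² + (0.0026·111.24)²) = √(0.012392 + 0.083651) = 0.3099 km
T10: √((0.0154·111.32)² + (-0.0206·111.24)²) = √(2.938920 + 5.251174) = 2.8618 km
Sorted: T9 (0.3099 km) < T4 (0.6767 km) < T6 (1.1222 km) < T5 (1.2209 km) < T7 (1.8959 km) < T8 (2.2560 km) < …

T9, T4, T6, T5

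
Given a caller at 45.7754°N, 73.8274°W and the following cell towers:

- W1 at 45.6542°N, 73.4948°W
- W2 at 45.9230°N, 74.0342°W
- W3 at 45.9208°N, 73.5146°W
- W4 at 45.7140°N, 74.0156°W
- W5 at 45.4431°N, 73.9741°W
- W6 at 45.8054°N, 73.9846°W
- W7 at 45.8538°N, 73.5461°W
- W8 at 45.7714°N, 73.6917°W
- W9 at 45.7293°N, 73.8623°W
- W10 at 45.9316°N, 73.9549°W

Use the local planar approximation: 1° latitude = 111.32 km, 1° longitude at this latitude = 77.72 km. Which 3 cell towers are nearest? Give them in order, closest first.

W9, W8, W6

Distances from 45.7754°N, 73.8274°W:
W1: √((-0.1212·111.32)² + (0.3326·77.72)²) = √(182.033632 + 668.205543) = 29.1589 km
W2: √((0.1476·111.32)² + (-0.2068·77.72)²) = √(269.972240 + 258.325128) = 22.9847 km
W3: √((0.1454·111.32)² + (0.3128·77.72)²) = √(261.984265 + 591.015775) = 29.2062 km
W4: √((-0.0614·111.32)² + (-0.1882·77.72)²) = √(46.717881 + 213.946321) = 16.1451 km
W5: √((-0.3323·111.32)² + (-0.1467·77.72)²) = √(1368.381134 + 129.994750) = 38.7089 km
W6: √((0.0300·111.32)² + (-0.1572·77.72)²) = √(11.152928 + 149.269359) = 12.6658 km
W7: √((0.0784·111.32)² + (0.2813·77.72)²) = √(76.169047 + 477.974853) = 23.5403 km
W8: √((-0.0040·111.32)² + (0.1357·77.72)²) = √(0.198274 + 111.230856) = 10.5560 km
W9: √((-0.0461·111.32)² + (-0.0349·77.72)²) = √(26.335905 + 7.357266) = 5.8046 km
W10: √((0.1562·111.32)² + (-0.1275·77.72)²) = √(302.348943 + 98.194226) = 20.0136 km
Sorted: W9 (5.8046 km) < W8 (10.5560 km) < W6 (12.6658 km) < W4 (16.1451 km) < W10 (20.0136 km) < …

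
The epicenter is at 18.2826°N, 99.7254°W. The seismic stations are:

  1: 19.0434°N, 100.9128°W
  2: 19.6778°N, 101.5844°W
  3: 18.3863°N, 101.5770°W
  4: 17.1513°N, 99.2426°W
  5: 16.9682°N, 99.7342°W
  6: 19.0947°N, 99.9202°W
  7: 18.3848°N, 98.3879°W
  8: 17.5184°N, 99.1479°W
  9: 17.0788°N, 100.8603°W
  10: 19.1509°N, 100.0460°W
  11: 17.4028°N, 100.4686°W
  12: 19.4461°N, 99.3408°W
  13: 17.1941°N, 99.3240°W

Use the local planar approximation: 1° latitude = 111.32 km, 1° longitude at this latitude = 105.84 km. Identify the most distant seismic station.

2

Distances from 18.2826°N, 99.7254°W:
1: 151.5481 km
2: 250.6701 km
3: 196.3130 km
4: 135.9085 km
5: 146.3220 km
6: 92.7242 km
7: 142.0174 km
8: 104.7521 km
9: 179.9616 km
10: 102.4421 km
11: 125.6167 km
12: 135.7668 km
13: 128.4037 km
Maximum: 2 at 250.6701 km.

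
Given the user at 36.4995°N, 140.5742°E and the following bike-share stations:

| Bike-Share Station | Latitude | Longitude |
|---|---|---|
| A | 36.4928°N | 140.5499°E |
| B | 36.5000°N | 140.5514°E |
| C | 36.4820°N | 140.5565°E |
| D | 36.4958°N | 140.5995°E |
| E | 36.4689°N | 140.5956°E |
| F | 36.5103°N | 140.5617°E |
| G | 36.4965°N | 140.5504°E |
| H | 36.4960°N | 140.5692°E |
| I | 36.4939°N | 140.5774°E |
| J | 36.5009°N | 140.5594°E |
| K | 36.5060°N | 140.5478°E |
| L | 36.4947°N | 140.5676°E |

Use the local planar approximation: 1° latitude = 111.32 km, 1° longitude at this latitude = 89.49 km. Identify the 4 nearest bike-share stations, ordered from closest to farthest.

H, I, L, J

Distances from 36.4995°N, 140.5742°E:
A: 2.2990 km
B: 2.0411 km
C: 2.5108 km
D: 2.3013 km
E: 3.9078 km
F: 1.6422 km
G: 2.1559 km
H: 0.5933 km
I: 0.6860 km
J: 1.3336 km
K: 2.4709 km
L: 0.7965 km
Sorted: H (0.5933 km) < I (0.6860 km) < L (0.7965 km) < J (1.3336 km) < F (1.6422 km) < B (2.0411 km) < …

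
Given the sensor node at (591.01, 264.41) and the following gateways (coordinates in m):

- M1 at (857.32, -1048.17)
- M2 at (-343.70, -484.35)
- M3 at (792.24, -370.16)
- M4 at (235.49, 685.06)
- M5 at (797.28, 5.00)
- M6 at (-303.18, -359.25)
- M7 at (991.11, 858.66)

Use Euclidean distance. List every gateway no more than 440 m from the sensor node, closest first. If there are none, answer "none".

Distances from (591.01, 264.41):
M1: √((266.31)² + (-1312.58)²) = √(70921.0161 + 1722866.2564) = 1339.32 m
M2: √((-934.71)² + (-748.76)²) = √(873682.7841 + 560641.5376) = 1197.63 m
M3: √((201.23)² + (-634.57)²) = √(40493.5129 + 402679.0849) = 665.71 m
M4: √((-355.52)² + (420.65)²) = √(126394.4704 + 176946.4225) = 550.76 m
M5: √((206.27)² + (-259.41)²) = √(42547.3129 + 67293.5481) = 331.42 m
M6: √((-894.19)² + (-623.66)²) = √(799575.7561 + 388951.7956) = 1090.20 m
M7: √((400.10)² + (594.25)²) = √(160080.0100 + 353133.0625) = 716.39 m
Threshold 440 m: M5 (331.42 m) is within range.

M5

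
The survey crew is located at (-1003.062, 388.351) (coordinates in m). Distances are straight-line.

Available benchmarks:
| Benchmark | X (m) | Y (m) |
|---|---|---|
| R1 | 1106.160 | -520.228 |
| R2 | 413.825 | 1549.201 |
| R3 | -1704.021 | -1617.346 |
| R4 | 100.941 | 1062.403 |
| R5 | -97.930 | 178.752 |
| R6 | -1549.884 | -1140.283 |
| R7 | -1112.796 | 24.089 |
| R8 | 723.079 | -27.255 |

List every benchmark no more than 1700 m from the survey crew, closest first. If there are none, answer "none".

Distances from (-1003.062, 388.351):
R1: 2296.592 m
R2: 1831.705 m
R3: 2124.656 m
R4: 1293.510 m
R5: 929.083 m
R6: 1623.495 m
R7: 380.432 m
R8: 1775.469 m
Threshold 1700 m: R7 (380.432 m), R5 (929.083 m), R4 (1293.510 m), R6 (1623.495 m) are within range.

R7, R5, R4, R6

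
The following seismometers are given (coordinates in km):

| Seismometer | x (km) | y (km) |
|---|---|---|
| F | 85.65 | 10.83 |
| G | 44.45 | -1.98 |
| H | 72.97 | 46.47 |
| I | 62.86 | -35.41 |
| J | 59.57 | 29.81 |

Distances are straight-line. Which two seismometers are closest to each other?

H and J

Pairwise distances:
H–J: 21.38 km
F–J: 32.26 km
G–J: 35.20 km
F–H: 37.83 km
G–I: 38.16 km
F–G: 43.15 km
F–I: 51.55 km
G–H: 56.22 km
I–J: 65.30 km
H–I: 82.50 km
Closest pair: H–J at 21.38 km.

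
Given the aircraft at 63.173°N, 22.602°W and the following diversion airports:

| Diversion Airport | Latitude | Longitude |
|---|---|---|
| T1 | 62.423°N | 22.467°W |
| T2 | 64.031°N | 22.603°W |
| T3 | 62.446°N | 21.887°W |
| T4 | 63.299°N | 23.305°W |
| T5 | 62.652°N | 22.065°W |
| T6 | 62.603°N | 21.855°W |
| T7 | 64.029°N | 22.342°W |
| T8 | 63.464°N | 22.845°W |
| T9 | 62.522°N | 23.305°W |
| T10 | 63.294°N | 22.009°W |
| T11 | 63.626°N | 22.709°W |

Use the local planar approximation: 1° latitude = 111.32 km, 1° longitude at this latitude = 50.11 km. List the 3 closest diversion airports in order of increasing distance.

Distances from 63.173°N, 22.602°W:
T1: √((-0.750·111.32)² + (0.135·50.11)²) = √(6970.58010 + 45.76320) = 83.764 km
T2: √((0.858·111.32)² + (-0.001·50.11)²) = √(9122.64912 + 0.00251) = 95.513 km
T3: √((-0.727·111.32)² + (0.715·50.11)²) = √(6549.60663 + 1283.69216) = 88.506 km
T4: √((0.126·111.32)² + (-0.703·50.11)²) = √(196.73765 + 1240.96478) = 37.917 km
T5: √((-0.521·111.32)² + (0.537·50.11)²) = √(3363.73553 + 724.09805) = 63.936 km
T6: √((-0.570·111.32)² + (0.747·50.11)²) = √(4026.20707 + 1401.16735) = 73.671 km
T7: √((0.856·111.32)² + (0.260·50.11)²) = √(9080.16885 + 169.74442) = 96.176 km
T8: √((0.291·111.32)² + (-0.243·50.11)²) = √(1049.37901 + 148.27275) = 34.607 km
T9: √((-0.651·111.32)² + (-0.703·50.11)²) = √(5251.80234 + 1240.96478) = 80.578 km
T10: √((0.121·111.32)² + (0.593·50.11)²) = √(181.43336 + 882.99489) = 32.626 km
T11: √((0.453·111.32)² + (-0.107·50.11)²) = √(2542.97915 + 28.74858) = 50.712 km
Sorted: T10 (32.626 km) < T8 (34.607 km) < T4 (37.917 km) < T11 (50.712 km) < T5 (63.936 km) < …

T10, T8, T4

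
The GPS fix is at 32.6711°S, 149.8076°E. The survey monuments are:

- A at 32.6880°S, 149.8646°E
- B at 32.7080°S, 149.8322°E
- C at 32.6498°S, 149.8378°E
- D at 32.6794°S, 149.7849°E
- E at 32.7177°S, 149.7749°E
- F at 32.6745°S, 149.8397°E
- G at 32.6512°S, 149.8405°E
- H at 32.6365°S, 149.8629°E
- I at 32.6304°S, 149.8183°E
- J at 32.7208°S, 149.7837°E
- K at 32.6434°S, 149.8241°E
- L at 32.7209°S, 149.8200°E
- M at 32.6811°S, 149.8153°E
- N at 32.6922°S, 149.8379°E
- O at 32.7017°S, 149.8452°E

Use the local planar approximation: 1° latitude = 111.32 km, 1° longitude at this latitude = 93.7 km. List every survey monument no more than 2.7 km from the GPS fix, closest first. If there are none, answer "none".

M, D

Distances from 32.6711°S, 149.8076°E:
A: √((-0.0169·111.32)² + (0.0570·93.7)²) = √(3.539320 + 28.525213) = 5.6626 km
B: √((-0.0369·111.32)² + (0.0246·93.7)²) = √(16.873265 + 5.313117) = 4.7102 km
C: √((0.0213·111.32)² + (0.0302·93.7)²) = √(5.622191 + 8.007428) = 3.6918 km
D: √((-0.0083·111.32)² + (-0.0227·93.7)²) = √(0.853695 + 4.524086) = 2.3190 km
E: √((-0.0466·111.32)² + (-0.0327·93.7)²) = √(26.910281 + 9.388035) = 6.0248 km
F: √((-0.0034·111.32)² + (0.0321·93.7)²) = √(0.143253 + 9.046680) = 3.0315 km
G: √((0.0199·111.32)² + (0.0329·93.7)²) = √(4.907412 + 9.503224) = 3.7961 km
H: √((0.0346·111.32)² + (0.0553·93.7)²) = √(14.835377 + 26.849082) = 6.4564 km
I: √((0.0407·111.32)² + (0.0107·93.7)²) = √(20.527460 + 1.005187) = 4.6403 km
J: √((-0.0497·111.32)² + (-0.0239·93.7)²) = √(30.609707 + 5.015047) = 5.9686 km
K: √((0.0277·111.32)² + (0.0165·93.7)²) = √(9.508367 + 2.390271) = 3.4494 km
L: √((-0.0498·111.32)² + (0.0124·93.7)²) = √(30.733009 + 1.349965) = 5.6642 km
M: √((-0.0100·111.32)² + (0.0077·93.7)²) = √(1.239214 + 0.520548) = 1.3266 km
N: √((-0.0211·111.32)² + (0.0303·93.7)²) = √(5.517106 + 8.060546) = 3.6848 km
O: √((-0.0306·111.32)² + (0.0376·93.7)²) = √(11.603506 + 12.412375) = 4.9006 km
Threshold 2.7 km: M (1.3266 km), D (2.3190 km) are within range.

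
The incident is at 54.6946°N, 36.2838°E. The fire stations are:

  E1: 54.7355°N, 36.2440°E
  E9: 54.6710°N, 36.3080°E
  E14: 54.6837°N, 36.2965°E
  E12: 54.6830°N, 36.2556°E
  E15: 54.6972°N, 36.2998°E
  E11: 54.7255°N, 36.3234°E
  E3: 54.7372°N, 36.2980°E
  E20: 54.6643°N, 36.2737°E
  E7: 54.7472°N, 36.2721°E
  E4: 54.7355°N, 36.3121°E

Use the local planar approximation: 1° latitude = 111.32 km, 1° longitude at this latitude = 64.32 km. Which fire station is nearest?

Distances from 54.6946°N, 36.2838°E:
E1: √((0.0409·111.32)² + (-0.0398·64.32)²) = √(20.729700 + 6.553272) = 5.2233 km
E9: √((-0.0236·111.32)² + (0.0242·64.32)²) = √(6.901928 + 2.422829) = 3.0536 km
E14: √((-0.0109·111.32)² + (0.0127·64.32)²) = √(1.472310 + 0.667267) = 1.4627 km
E12: √((-0.0116·111.32)² + (-0.0282·64.32)²) = √(1.667487 + 3.289958) = 2.2265 km
E15: √((0.0026·111.32)² + (0.0160·64.32)²) = √(0.083771 + 1.059088) = 1.0690 km
E11: √((0.0309·111.32)² + (0.0396·64.32)²) = √(11.832141 + 6.487576) = 4.2802 km
E3: √((0.0426·111.32)² + (0.0142·64.32)²) = √(22.488764 + 0.834197) = 4.8294 km
E20: √((-0.0303·111.32)² + (-0.0101·64.32)²) = √(11.377102 + 0.422022) = 3.4350 km
E7: √((0.0526·111.32)² + (-0.0117·64.32)²) = √(34.286084 + 0.566322) = 5.9036 km
E4: √((0.0409·111.32)² + (0.0283·64.32)²) = √(20.729700 + 3.313332) = 4.9034 km
Minimum: E15 at 1.0690 km.

E15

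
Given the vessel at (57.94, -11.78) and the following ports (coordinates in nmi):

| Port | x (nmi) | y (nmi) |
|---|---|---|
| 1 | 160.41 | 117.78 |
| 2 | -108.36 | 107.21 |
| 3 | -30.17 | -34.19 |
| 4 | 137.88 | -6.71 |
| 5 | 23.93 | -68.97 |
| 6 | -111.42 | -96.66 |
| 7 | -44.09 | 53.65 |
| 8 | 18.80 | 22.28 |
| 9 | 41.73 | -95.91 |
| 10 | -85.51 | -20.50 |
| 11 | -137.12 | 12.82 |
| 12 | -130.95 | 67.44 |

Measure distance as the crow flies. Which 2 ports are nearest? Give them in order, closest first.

Distances from (57.94, -11.78):
1: 165.18 nmi
2: 204.49 nmi
3: 90.92 nmi
4: 80.10 nmi
5: 66.54 nmi
6: 189.44 nmi
7: 121.21 nmi
8: 51.88 nmi
9: 85.68 nmi
10: 143.71 nmi
11: 196.61 nmi
12: 204.83 nmi
Sorted: 8 (51.88 nmi) < 5 (66.54 nmi) < 4 (80.10 nmi) < 9 (85.68 nmi) < …

8, 5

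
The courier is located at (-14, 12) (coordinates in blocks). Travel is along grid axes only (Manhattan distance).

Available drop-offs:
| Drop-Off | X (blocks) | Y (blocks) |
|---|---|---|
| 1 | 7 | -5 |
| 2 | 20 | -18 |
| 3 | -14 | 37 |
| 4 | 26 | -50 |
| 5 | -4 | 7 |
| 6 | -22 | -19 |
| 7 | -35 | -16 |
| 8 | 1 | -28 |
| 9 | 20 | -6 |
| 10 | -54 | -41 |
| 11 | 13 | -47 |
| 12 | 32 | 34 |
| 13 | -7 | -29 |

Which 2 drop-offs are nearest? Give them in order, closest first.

5, 3

Distances from (-14, 12):
1: |21| + |-17| = 21 + 17 = 38 blocks
2: |34| + |-30| = 34 + 30 = 64 blocks
3: |0| + |25| = 0 + 25 = 25 blocks
4: |40| + |-62| = 40 + 62 = 102 blocks
5: |10| + |-5| = 10 + 5 = 15 blocks
6: |-8| + |-31| = 8 + 31 = 39 blocks
7: |-21| + |-28| = 21 + 28 = 49 blocks
8: |15| + |-40| = 15 + 40 = 55 blocks
9: |34| + |-18| = 34 + 18 = 52 blocks
10: |-40| + |-53| = 40 + 53 = 93 blocks
11: |27| + |-59| = 27 + 59 = 86 blocks
12: |46| + |22| = 46 + 22 = 68 blocks
13: |7| + |-41| = 7 + 41 = 48 blocks
Sorted: 5 (15 blocks) < 3 (25 blocks) < 1 (38 blocks) < 6 (39 blocks) < …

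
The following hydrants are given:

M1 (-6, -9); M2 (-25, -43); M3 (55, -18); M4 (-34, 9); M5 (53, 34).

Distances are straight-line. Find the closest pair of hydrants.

M1 and M4

Pairwise distances:
M1–M2: √((-19)² + (-34)²) = √(361.000 + 1156.000) = 38.9
M1–M3: √((61)² + (-9)²) = √(3721.000 + 81.000) = 61.7
M1–M4: √((-28)² + (18)²) = √(784.000 + 324.000) = 33.3
M1–M5: √((59)² + (43)²) = √(3481.000 + 1849.000) = 73.0
M2–M3: √((80)² + (25)²) = √(6400.000 + 625.000) = 83.8
M2–M4: √((-9)² + (52)²) = √(81.000 + 2704.000) = 52.8
M2–M5: √((78)² + (77)²) = √(6084.000 + 5929.000) = 109.6
M3–M4: √((-89)² + (27)²) = √(7921.000 + 729.000) = 93.0
M3–M5: √((-2)² + (52)²) = √(4.000 + 2704.000) = 52.0
M4–M5: √((87)² + (25)²) = √(7569.000 + 625.000) = 90.5
Closest pair: M1–M4 at 33.3.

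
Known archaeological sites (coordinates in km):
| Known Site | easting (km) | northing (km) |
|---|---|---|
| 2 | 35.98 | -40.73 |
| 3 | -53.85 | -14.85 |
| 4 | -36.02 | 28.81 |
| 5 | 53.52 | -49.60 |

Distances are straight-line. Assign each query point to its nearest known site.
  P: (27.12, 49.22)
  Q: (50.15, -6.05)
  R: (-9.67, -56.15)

P at (27.12, 49.22):
  2: √((8.86)² + (-89.95)²) = √(78.4996 + 8091.0025) = 90.39 km
  3: √((-80.97)² + (-64.07)²) = √(6556.1409 + 4104.9649) = 103.25 km
  4: √((-63.14)² + (-20.41)²) = √(3986.6596 + 416.5681) = 66.36 km
  5: √((26.40)² + (-98.82)²) = √(696.9600 + 9765.3924) = 102.29 km
  → nearest: 4 (66.36 km)
Q at (50.15, -6.05):
  2: √((-14.17)² + (-34.68)²) = √(200.7889 + 1202.7024) = 37.46 km
  3: √((-104.00)² + (-8.80)²) = √(10816.0000 + 77.4400) = 104.37 km
  4: √((-86.17)² + (34.86)²) = √(7425.2689 + 1215.2196) = 92.95 km
  5: √((3.37)² + (-43.55)²) = √(11.3569 + 1896.6025) = 43.68 km
  → nearest: 2 (37.46 km)
R at (-9.67, -56.15):
  2: √((45.65)² + (15.42)²) = √(2083.9225 + 237.7764) = 48.18 km
  3: √((-44.18)² + (41.30)²) = √(1951.8724 + 1705.6900) = 60.48 km
  4: √((-26.35)² + (84.96)²) = √(694.3225 + 7218.2016) = 88.95 km
  5: √((63.19)² + (6.55)²) = √(3992.9761 + 42.9025) = 63.53 km
  → nearest: 2 (48.18 km)

P→4; Q→2; R→2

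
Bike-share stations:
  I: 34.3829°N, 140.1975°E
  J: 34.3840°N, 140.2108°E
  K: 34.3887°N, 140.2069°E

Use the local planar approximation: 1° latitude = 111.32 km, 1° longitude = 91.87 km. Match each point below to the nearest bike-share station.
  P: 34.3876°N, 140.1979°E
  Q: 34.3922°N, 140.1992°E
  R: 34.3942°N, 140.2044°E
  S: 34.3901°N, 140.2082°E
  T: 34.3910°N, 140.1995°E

P at 34.3876°N, 140.1979°E:
  I: √((-0.0047·111.32)² + (-0.0004·91.87)²) = √(0.273742 + 0.001350) = 0.5245 km
  J: √((-0.0036·111.32)² + (0.0129·91.87)²) = √(0.160602 + 1.404517) = 1.2510 km
  K: √((0.0011·111.32)² + (0.0090·91.87)²) = √(0.014994 + 0.683648) = 0.8358 km
  → nearest: I (0.5245 km)
Q at 34.3922°N, 140.1992°E:
  I: √((-0.0093·111.32)² + (-0.0017·91.87)²) = √(1.071796 + 0.024392) = 1.0470 km
  J: √((-0.0082·111.32)² + (0.0116·91.87)²) = √(0.833248 + 1.135699) = 1.4032 km
  K: √((-0.0035·111.32)² + (0.0077·91.87)²) = √(0.151804 + 0.500413) = 0.8076 km
  → nearest: K (0.8076 km)
R at 34.3942°N, 140.2044°E:
  I: √((-0.0113·111.32)² + (-0.0069·91.87)²) = √(1.582353 + 0.401833) = 1.4086 km
  J: √((-0.0102·111.32)² + (0.0064·91.87)²) = √(1.289278 + 0.345706) = 1.2787 km
  K: √((-0.0055·111.32)² + (0.0025·91.87)²) = √(0.374862 + 0.052751) = 0.6539 km
  → nearest: K (0.6539 km)
S at 34.3901°N, 140.2082°E:
  I: √((-0.0072·111.32)² + (-0.0107·91.87)²) = √(0.642409 + 0.966307) = 1.2684 km
  J: √((-0.0061·111.32)² + (0.0026·91.87)²) = √(0.461112 + 0.057055) = 0.7198 km
  K: √((-0.0014·111.32)² + (-0.0013·91.87)²) = √(0.024289 + 0.014264) = 0.1963 km
  → nearest: K (0.1963 km)
T at 34.3910°N, 140.1995°E:
  I: √((-0.0081·111.32)² + (-0.0020·91.87)²) = √(0.813048 + 0.033760) = 0.9202 km
  J: √((-0.0070·111.32)² + (0.0113·91.87)²) = √(0.607215 + 1.077716) = 1.2980 km
  K: √((-0.0023·111.32)² + (0.0074·91.87)²) = √(0.065554 + 0.462180) = 0.7265 km
  → nearest: K (0.7265 km)

P→I; Q→K; R→K; S→K; T→K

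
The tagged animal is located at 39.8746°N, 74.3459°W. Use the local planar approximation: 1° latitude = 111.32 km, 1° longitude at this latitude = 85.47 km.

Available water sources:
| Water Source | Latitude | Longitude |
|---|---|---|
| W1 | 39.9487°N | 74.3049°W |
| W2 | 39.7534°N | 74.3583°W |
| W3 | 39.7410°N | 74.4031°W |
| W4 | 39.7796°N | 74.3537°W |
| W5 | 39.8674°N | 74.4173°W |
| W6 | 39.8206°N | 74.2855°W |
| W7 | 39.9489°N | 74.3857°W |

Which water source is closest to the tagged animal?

Distances from 39.8746°N, 74.3459°W:
W1: 8.9623 km
W2: 13.5335 km
W3: 15.6553 km
W4: 10.5964 km
W5: 6.1550 km
W6: 7.9237 km
W7: 8.9433 km
Minimum: W5 at 6.1550 km.

W5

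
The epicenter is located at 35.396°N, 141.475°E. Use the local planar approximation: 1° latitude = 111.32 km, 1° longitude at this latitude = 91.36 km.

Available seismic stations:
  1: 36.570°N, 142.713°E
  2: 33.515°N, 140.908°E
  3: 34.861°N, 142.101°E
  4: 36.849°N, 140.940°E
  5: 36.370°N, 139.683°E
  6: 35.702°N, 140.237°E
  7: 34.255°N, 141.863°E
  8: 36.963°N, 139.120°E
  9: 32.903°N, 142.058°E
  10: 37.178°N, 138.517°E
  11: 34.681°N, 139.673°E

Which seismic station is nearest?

Distances from 35.396°N, 141.475°E:
1: √((1.174·111.32)² + (1.238·91.36)²) = √(17079.79246 + 12792.44243) = 172.836 km
2: √((-1.881·111.32)² + (-0.567·91.36)²) = √(43845.39495 + 2683.35603) = 215.705 km
3: √((-0.535·111.32)² + (0.626·91.36)²) = √(3546.94096 + 3270.85166) = 82.570 km
4: √((1.453·111.32)² + (-0.535·91.36)²) = √(26162.40256 + 2389.01978) = 168.972 km
5: √((0.974·111.32)² + (-1.792·91.36)²) = √(11756.12808 + 26803.29538) = 196.366 km
6: √((0.306·111.32)² + (-1.238·91.36)²) = √(1160.35065 + 12792.44243) = 118.122 km
7: √((-1.141·111.32)² + (0.388·91.36)²) = √(16133.09474 + 1256.53802) = 131.870 km
8: √((1.567·111.32)² + (-2.355·91.36)²) = √(30428.76935 + 46290.72735) = 276.983 km
9: √((-2.493·111.32)² + (0.583·91.36)²) = √(77017.77223 + 2836.93439) = 282.586 km
10: √((1.782·111.32)² + (-2.958·91.36)²) = √(39351.54560 + 73031.21419) = 335.235 km
11: √((-0.715·111.32)² + (-1.802·91.36)²) = √(6335.17300 + 27103.27397) = 182.862 km
Minimum: 3 at 82.570 km.

3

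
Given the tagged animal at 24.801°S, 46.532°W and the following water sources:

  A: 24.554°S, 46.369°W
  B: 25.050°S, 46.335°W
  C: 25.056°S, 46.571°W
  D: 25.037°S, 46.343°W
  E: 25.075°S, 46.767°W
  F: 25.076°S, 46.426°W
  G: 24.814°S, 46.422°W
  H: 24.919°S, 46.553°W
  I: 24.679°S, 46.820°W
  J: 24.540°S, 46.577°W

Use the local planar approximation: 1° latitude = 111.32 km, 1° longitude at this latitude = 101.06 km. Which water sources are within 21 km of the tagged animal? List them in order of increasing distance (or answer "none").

Distances from 24.801°S, 46.532°W:
A: 32.053 km
B: 34.128 km
C: 28.659 km
D: 32.481 km
E: 38.657 km
F: 32.433 km
G: 11.210 km
H: 13.306 km
I: 32.118 km
J: 29.408 km
Threshold 21 km: G (11.210 km), H (13.306 km) are within range.

G, H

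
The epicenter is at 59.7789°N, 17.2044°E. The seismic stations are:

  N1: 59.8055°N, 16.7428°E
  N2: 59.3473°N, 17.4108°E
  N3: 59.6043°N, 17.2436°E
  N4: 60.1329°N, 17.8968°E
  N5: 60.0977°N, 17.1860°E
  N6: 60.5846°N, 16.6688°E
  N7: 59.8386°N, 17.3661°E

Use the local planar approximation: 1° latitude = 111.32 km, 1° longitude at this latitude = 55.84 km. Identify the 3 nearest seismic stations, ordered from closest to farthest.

N7, N3, N1

Distances from 59.7789°N, 17.2044°E:
N1: 25.9453 km
N2: 49.4088 km
N3: 19.5593 km
N4: 55.2070 km
N5: 35.5037 km
N6: 94.5456 km
N7: 11.2114 km
Sorted: N7 (11.2114 km) < N3 (19.5593 km) < N1 (25.9453 km) < N5 (35.5037 km) < N2 (49.4088 km) < …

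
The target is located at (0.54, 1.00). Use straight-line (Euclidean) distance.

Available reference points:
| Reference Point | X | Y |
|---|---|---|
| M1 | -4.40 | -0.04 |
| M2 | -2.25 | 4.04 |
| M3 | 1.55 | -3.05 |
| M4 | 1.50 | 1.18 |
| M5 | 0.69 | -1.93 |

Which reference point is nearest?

Distances from (0.54, 1.00):
M1: √((-4.94)² + (-1.04)²) = √(24.4036 + 1.0816) = 5.05
M2: √((-2.79)² + (3.04)²) = √(7.7841 + 9.2416) = 4.13
M3: √((1.01)² + (-4.05)²) = √(1.0201 + 16.4025) = 4.17
M4: √((0.96)² + (0.18)²) = √(0.9216 + 0.0324) = 0.98
M5: √((0.15)² + (-2.93)²) = √(0.0225 + 8.5849) = 2.93
Minimum: M4 at 0.98.

M4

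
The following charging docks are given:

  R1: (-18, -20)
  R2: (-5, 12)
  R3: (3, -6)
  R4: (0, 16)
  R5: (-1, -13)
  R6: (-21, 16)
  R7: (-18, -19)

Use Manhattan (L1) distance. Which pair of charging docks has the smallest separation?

R1 and R7

Pairwise distances:
R1–R2: 45
R1–R3: 35
R1–R4: 54
R1–R5: 24
R1–R6: 39
R1–R7: 1
R2–R3: 26
R2–R4: 9
R2–R5: 29
R2–R6: 20
R2–R7: 44
R3–R4: 25
R3–R5: 11
R3–R6: 46
R3–R7: 34
R4–R5: 30
R4–R6: 21
R4–R7: 53
R5–R6: 49
R5–R7: 23
R6–R7: 38
Closest pair: R1–R7 at 1.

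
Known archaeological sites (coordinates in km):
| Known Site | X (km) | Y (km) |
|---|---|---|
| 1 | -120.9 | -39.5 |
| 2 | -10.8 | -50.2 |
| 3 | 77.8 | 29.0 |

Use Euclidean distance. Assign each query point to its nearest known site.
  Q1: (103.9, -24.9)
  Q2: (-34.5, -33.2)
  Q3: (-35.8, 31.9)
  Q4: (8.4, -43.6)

Q1→3; Q2→2; Q3→2; Q4→2

Q1 at (103.9, -24.9):
  1: √((-224.8)² + (-14.6)²) = √(50535.040 + 213.160) = 225.3 km
  2: √((-114.7)² + (-25.3)²) = √(13156.090 + 640.090) = 117.5 km
  3: √((-26.1)² + (53.9)²) = √(681.210 + 2905.210) = 59.9 km
  → nearest: 3 (59.9 km)
Q2 at (-34.5, -33.2):
  1: √((-86.4)² + (-6.3)²) = √(7464.960 + 39.690) = 86.6 km
  2: √((23.7)² + (-17.0)²) = √(561.690 + 289.000) = 29.2 km
  3: √((112.3)² + (62.2)²) = √(12611.290 + 3868.840) = 128.4 km
  → nearest: 2 (29.2 km)
Q3 at (-35.8, 31.9):
  1: √((-85.1)² + (-71.4)²) = √(7242.010 + 5097.960) = 111.1 km
  2: √((25.0)² + (-82.1)²) = √(625.000 + 6740.410) = 85.8 km
  3: √((113.6)² + (-2.9)²) = √(12904.960 + 8.410) = 113.6 km
  → nearest: 2 (85.8 km)
Q4 at (8.4, -43.6):
  1: √((-129.3)² + (4.1)²) = √(16718.490 + 16.810) = 129.4 km
  2: √((-19.2)² + (-6.6)²) = √(368.640 + 43.560) = 20.3 km
  3: √((69.4)² + (72.6)²) = √(4816.360 + 5270.760) = 100.4 km
  → nearest: 2 (20.3 km)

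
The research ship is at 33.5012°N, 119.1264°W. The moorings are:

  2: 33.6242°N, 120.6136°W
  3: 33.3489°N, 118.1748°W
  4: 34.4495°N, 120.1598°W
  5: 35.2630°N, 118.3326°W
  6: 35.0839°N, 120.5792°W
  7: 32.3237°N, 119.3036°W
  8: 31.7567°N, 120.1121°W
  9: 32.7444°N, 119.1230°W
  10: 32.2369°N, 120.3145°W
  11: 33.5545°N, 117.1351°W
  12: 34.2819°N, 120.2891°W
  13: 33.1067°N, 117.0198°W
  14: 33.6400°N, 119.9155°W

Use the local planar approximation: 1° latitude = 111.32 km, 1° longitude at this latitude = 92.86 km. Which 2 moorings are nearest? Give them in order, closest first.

Distances from 33.5012°N, 119.1264°W:
2: √((0.1230·111.32)² + (-1.4872·92.86)²) = √(187.480722 + 19071.994472) = 138.7785 km
3: √((-0.1523·111.32)² + (0.9516·92.86)²) = √(287.439337 + 7808.475022) = 89.9773 km
4: √((0.9483·111.32)² + (-1.0334·92.86)²) = √(11143.917709 + 9208.614088) = 142.6623 km
5: √((1.7618·111.32)² + (0.7938·92.86)²) = √(38464.457063 + 5433.498454) = 209.5184 km
6: √((1.5827·111.32)² + (-1.4528·92.86)²) = √(31041.564385 + 18199.900808) = 221.9042 km
7: √((-1.1775·111.32)² + (-0.1772·92.86)²) = √(17181.782888 + 270.760180) = 132.1081 km
8: √((-1.7445·111.32)² + (-0.9857·92.86)²) = √(37712.762221 + 8378.125697) = 214.6879 km
9: √((-0.7568·111.32)² + (0.0034·92.86)²) = √(7097.552965 + 0.099682) = 84.2476 km
10: √((-1.2643·111.32)² + (-1.1881·92.86)²) = √(19808.275660 + 12172.039427) = 178.8304 km
11: √((0.0533·111.32)² + (1.9913·92.86)²) = √(35.204713 + 34192.491383) = 185.0073 km
12: √((0.7807·111.32)² + (-1.1627·92.86)²) = √(7552.917728 + 11657.158555) = 138.6004 km
13: √((-0.3945·111.32)² + (2.1066·92.86)²) = √(1928.592220 + 38266.744648) = 200.4877 km
14: √((0.1388·111.32)² + (-0.7891·92.86)²) = √(238.740076 + 5369.346676) = 74.8872 km
Sorted: 14 (74.8872 km) < 9 (84.2476 km) < 3 (89.9773 km) < 7 (132.1081 km) < …

14, 9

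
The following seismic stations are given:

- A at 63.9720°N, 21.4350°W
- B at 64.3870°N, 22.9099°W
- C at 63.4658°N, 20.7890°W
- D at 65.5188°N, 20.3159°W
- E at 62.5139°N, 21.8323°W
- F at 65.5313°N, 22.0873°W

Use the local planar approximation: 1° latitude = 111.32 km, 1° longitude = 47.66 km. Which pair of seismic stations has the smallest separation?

Pairwise distances:
A–C: 64.2127 km
A–B: 84.1157 km
D–F: 84.4364 km
C–E: 117.0518 km
B–F: 133.2801 km
B–C: 143.9919 km
A–E: 163.4164 km
A–F: 176.3433 km
B–D: 176.5173 km
A–D: 180.2611 km
B–E: 214.7453 km
C–D: 229.6496 km
C–F: 238.1118 km
E–F: 336.1168 km
D–E: 342.2238 km
Closest pair: A–C at 64.2127 km.

A and C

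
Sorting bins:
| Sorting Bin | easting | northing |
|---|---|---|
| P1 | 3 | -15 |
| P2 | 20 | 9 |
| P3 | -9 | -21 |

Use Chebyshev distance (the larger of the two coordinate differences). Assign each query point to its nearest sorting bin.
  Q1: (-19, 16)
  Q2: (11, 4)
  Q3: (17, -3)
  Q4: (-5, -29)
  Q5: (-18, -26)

Q1→P1; Q2→P2; Q3→P2; Q4→P3; Q5→P3

Q1 at (-19, 16):
  P1: 31
  P2: 39
  P3: 37
  → nearest: P1 (31)
Q2 at (11, 4):
  P1: 19
  P2: 9
  P3: 25
  → nearest: P2 (9)
Q3 at (17, -3):
  P1: 14
  P2: 12
  P3: 26
  → nearest: P2 (12)
Q4 at (-5, -29):
  P1: 14
  P2: 38
  P3: 8
  → nearest: P3 (8)
Q5 at (-18, -26):
  P1: 21
  P2: 38
  P3: 9
  → nearest: P3 (9)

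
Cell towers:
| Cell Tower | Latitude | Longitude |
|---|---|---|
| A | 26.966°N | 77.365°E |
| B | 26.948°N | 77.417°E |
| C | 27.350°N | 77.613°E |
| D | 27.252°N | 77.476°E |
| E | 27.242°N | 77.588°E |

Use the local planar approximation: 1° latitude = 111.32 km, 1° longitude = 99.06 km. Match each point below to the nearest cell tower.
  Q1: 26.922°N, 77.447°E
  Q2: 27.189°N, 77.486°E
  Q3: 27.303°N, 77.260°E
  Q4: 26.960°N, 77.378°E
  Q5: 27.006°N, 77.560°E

Q1 at 26.922°N, 77.447°E:
  A: √((0.044·111.32)² + (-0.082·99.06)²) = √(23.99119 + 65.98183) = 9.485 km
  B: √((0.026·111.32)² + (-0.030·99.06)²) = √(8.37709 + 8.83160) = 4.148 km
  C: √((0.428·111.32)² + (0.166·99.06)²) = √(2270.04221 + 270.40382) = 50.403 km
  D: √((0.330·111.32)² + (0.029·99.06)²) = √(1349.50431 + 8.25264) = 36.848 km
  E: √((0.320·111.32)² + (0.141·99.06)²) = √(1268.95538 + 195.08994) = 38.263 km
  → nearest: B (4.148 km)
Q2 at 27.189°N, 77.486°E:
  A: √((-0.223·111.32)² + (-0.121·99.06)²) = √(616.24885 + 143.67043) = 27.567 km
  B: √((-0.241·111.32)² + (-0.069·99.06)²) = √(719.74802 + 46.71914) = 27.685 km
  C: √((0.161·111.32)² + (0.127·99.06)²) = √(321.21672 + 158.27200) = 21.897 km
  D: √((0.063·111.32)² + (-0.010·99.06)²) = √(49.18441 + 0.98129) = 7.083 km
  E: √((0.053·111.32)² + (0.102·99.06)²) = √(34.80953 + 102.09324) = 11.701 km
  → nearest: D (7.083 km)
Q3 at 27.303°N, 77.260°E:
  A: √((-0.337·111.32)² + (0.105·99.06)²) = √(1407.36322 + 108.18704) = 38.930 km
  B: √((-0.355·111.32)² + (0.157·99.06)²) = √(1561.71975 + 241.87777) = 42.469 km
  C: √((0.047·111.32)² + (0.353·99.06)²) = √(27.37424 + 1222.77361) = 35.357 km
  D: √((-0.051·111.32)² + (0.216·99.06)²) = √(32.23196 + 457.82990) = 22.137 km
  E: √((-0.061·111.32)² + (0.328·99.06)²) = √(46.11116 + 1055.70927) = 33.194 km
  → nearest: D (22.137 km)
Q4 at 26.960°N, 77.378°E:
  A: √((0.006·111.32)² + (-0.013·99.06)²) = √(0.44612 + 1.65838) = 1.451 km
  B: √((-0.012·111.32)² + (0.039·99.06)²) = √(1.78447 + 14.92540) = 4.088 km
  C: √((0.390·111.32)² + (0.235·99.06)²) = √(1884.84486 + 541.91650) = 49.262 km
  D: √((0.292·111.32)² + (0.098·99.06)²) = √(1056.60363 + 94.24293) = 33.924 km
  E: √((0.282·111.32)² + (0.210·99.06)²) = √(985.47273 + 432.74817) = 37.659 km
  → nearest: A (1.451 km)
Q5 at 27.006°N, 77.560°E:
  A: √((-0.040·111.32)² + (-0.195·99.06)²) = √(19.82743 + 373.13490) = 19.823 km
  B: √((-0.058·111.32)² + (-0.143·99.06)²) = √(41.68717 + 200.66366) = 15.568 km
  C: √((0.344·111.32)² + (0.053·99.06)²) = √(1466.43656 + 27.56439) = 38.652 km
  D: √((0.246·111.32)² + (-0.084·99.06)²) = √(749.92289 + 69.23971) = 28.621 km
  E: √((0.236·111.32)² + (0.028·99.06)²) = √(690.19276 + 7.69330) = 26.418 km
  → nearest: B (15.568 km)

Q1→B; Q2→D; Q3→D; Q4→A; Q5→B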